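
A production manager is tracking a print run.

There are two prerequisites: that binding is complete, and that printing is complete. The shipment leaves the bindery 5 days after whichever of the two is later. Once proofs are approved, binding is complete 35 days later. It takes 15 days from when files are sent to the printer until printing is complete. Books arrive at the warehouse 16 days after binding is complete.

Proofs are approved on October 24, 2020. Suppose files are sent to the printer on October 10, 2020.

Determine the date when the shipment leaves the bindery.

December 3, 2020

Proofs are approved: Oct 24, 2020.
Binding is complete: Oct 24, 2020 + 35 days = Nov 28, 2020.
Files are sent to the printer: Oct 10, 2020.
Printing is complete: Oct 10, 2020 + 15 days = Oct 25, 2020.
Both prerequisites met — binding is complete (Nov 28, 2020), printing is complete (Oct 25, 2020); the later is Nov 28, 2020.
The shipment leaves the bindery: Nov 28, 2020 + 5 days = Dec 3, 2020.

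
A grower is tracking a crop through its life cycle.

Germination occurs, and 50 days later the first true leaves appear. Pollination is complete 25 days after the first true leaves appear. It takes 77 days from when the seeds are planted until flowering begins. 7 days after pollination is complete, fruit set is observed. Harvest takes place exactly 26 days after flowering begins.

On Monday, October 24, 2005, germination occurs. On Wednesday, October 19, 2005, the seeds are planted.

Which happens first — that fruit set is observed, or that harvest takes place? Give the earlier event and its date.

Germination occurs: Oct 24, 2005.
The first true leaves appear: Oct 24, 2005 + 50 days = Dec 13, 2005.
Pollination is complete: Dec 13, 2005 + 25 days = Jan 7, 2006.
Fruit set is observed: Jan 7, 2006 + 7 days = Jan 14, 2006.
The seeds are planted: Oct 19, 2005.
Flowering begins: Oct 19, 2005 + 77 days = Jan 4, 2006.
Harvest takes place: Jan 4, 2006 + 26 days = Jan 30, 2006.
Comparing: fruit set is observed on Jan 14, 2006 vs harvest takes place on Jan 30, 2006. Earlier: fruit set is observed.

Fruit set is observed — Saturday, January 14, 2006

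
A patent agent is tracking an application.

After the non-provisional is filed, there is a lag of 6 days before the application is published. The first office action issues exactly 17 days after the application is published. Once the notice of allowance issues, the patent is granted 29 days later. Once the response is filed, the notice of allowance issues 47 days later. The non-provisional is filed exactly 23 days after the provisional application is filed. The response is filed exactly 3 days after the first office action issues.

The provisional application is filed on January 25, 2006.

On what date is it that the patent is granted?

May 30, 2006

The provisional application is filed: Jan 25, 2006.
The non-provisional is filed: Jan 25, 2006 + 23 days = Feb 17, 2006.
The application is published: Feb 17, 2006 + 6 days = Feb 23, 2006.
The first office action issues: Feb 23, 2006 + 17 days = Mar 12, 2006.
The response is filed: Mar 12, 2006 + 3 days = Mar 15, 2006.
The notice of allowance issues: Mar 15, 2006 + 47 days = May 1, 2006.
The patent is granted: May 1, 2006 + 29 days = May 30, 2006.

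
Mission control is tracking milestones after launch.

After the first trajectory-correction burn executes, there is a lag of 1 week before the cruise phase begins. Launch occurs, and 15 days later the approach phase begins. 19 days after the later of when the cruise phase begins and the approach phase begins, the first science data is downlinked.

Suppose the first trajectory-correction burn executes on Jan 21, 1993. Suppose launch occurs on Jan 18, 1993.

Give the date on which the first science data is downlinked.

The first trajectory-correction burn executes: Jan 21, 1993.
The cruise phase begins: Jan 21, 1993 + 1 week = Jan 28, 1993.
Launch occurs: Jan 18, 1993.
The approach phase begins: Jan 18, 1993 + 15 days = Feb 2, 1993.
Both prerequisites met — the cruise phase begins (Jan 28, 1993), the approach phase begins (Feb 2, 1993); the later is Feb 2, 1993.
The first science data is downlinked: Feb 2, 1993 + 19 days = Feb 21, 1993.

Feb 21, 1993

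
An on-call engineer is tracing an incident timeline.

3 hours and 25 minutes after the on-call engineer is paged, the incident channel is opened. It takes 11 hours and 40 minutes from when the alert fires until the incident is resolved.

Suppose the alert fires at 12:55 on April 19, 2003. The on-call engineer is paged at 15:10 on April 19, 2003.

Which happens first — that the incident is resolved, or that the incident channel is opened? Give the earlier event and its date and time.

The incident channel is opened — 18:35 on April 19, 2003

The alert fires: 12:55 Apr 19, 2003.
The incident is resolved: 12:55 Apr 19, 2003 + 11h40m = 00:35 Apr 20, 2003.
The on-call engineer is paged: 15:10 Apr 19, 2003.
The incident channel is opened: 15:10 Apr 19, 2003 + 3h25m = 18:35 Apr 19, 2003.
Comparing: the incident is resolved at 00:35 Apr 20, 2003 vs the incident channel is opened at 18:35 Apr 19, 2003. Earlier: the incident channel is opened.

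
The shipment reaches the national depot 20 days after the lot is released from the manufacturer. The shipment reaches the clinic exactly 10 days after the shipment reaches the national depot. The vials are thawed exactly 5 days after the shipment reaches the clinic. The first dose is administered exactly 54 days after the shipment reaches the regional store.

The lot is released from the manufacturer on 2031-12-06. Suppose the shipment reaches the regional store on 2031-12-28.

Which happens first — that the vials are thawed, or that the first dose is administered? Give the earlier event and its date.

The vials are thawed — 2032-01-10

The lot is released from the manufacturer: Dec 6, 2031.
The shipment reaches the national depot: Dec 6, 2031 + 20 days = Dec 26, 2031.
The shipment reaches the clinic: Dec 26, 2031 + 10 days = Jan 5, 2032.
The vials are thawed: Jan 5, 2032 + 5 days = Jan 10, 2032.
The shipment reaches the regional store: Dec 28, 2031.
The first dose is administered: Dec 28, 2031 + 54 days = Feb 20, 2032.
Comparing: the vials are thawed on Jan 10, 2032 vs the first dose is administered on Feb 20, 2032. Earlier: the vials are thawed.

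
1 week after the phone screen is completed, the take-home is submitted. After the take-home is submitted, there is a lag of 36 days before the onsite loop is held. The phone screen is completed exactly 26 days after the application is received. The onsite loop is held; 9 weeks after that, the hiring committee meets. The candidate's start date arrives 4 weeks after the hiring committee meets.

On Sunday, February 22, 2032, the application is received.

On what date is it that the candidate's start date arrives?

Saturday, July 31, 2032

The application is received: Feb 22, 2032.
The phone screen is completed: Feb 22, 2032 + 26 days = Mar 19, 2032.
The take-home is submitted: Mar 19, 2032 + 1 week = Mar 26, 2032.
The onsite loop is held: Mar 26, 2032 + 36 days = May 1, 2032.
The hiring committee meets: May 1, 2032 + 9 weeks = Jul 3, 2032.
The candidate's start date arrives: Jul 3, 2032 + 4 weeks = Jul 31, 2032.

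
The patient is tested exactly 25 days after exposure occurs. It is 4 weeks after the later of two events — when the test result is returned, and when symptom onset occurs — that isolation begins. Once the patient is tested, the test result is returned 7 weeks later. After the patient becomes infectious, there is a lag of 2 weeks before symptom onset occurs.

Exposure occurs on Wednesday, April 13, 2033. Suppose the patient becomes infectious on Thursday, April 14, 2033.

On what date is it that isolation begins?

Sunday, July 24, 2033

Exposure occurs: Apr 13, 2033.
The patient is tested: Apr 13, 2033 + 25 days = May 8, 2033.
The test result is returned: May 8, 2033 + 7 weeks = Jun 26, 2033.
The patient becomes infectious: Apr 14, 2033.
Symptom onset occurs: Apr 14, 2033 + 2 weeks = Apr 28, 2033.
Both prerequisites met — the test result is returned (Jun 26, 2033), symptom onset occurs (Apr 28, 2033); the later is Jun 26, 2033.
Isolation begins: Jun 26, 2033 + 4 weeks = Jul 24, 2033.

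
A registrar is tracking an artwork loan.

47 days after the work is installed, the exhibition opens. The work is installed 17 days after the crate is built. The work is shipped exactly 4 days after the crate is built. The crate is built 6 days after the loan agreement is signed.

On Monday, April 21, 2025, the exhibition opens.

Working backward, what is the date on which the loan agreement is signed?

The exhibition opens: Apr 21, 2025.
The work is installed: Apr 21, 2025 − 47 days = Mar 5, 2025.
The crate is built: Mar 5, 2025 − 17 days = Feb 16, 2025.
The loan agreement is signed: Feb 16, 2025 − 6 days = Feb 10, 2025.

Monday, February 10, 2025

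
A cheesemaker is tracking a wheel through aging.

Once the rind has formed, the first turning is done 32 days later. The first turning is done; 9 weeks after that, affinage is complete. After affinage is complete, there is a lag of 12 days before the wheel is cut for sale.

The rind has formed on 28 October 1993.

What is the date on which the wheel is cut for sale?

12 February 1994

The rind has formed: Oct 28, 1993.
The first turning is done: Oct 28, 1993 + 32 days = Nov 29, 1993.
Affinage is complete: Nov 29, 1993 + 9 weeks = Jan 31, 1994.
The wheel is cut for sale: Jan 31, 1994 + 12 days = Feb 12, 1994.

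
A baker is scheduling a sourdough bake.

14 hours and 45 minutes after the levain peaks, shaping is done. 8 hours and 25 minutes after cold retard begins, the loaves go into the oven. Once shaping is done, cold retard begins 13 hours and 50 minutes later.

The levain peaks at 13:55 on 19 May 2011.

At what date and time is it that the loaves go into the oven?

The levain peaks: 13:55 May 19, 2011.
Shaping is done: 13:55 May 19, 2011 + 14h45m = 04:40 May 20, 2011.
Cold retard begins: 04:40 May 20, 2011 + 13h50m = 18:30 May 20, 2011.
The loaves go into the oven: 18:30 May 20, 2011 + 8h25m = 02:55 May 21, 2011.

02:55 on 21 May 2011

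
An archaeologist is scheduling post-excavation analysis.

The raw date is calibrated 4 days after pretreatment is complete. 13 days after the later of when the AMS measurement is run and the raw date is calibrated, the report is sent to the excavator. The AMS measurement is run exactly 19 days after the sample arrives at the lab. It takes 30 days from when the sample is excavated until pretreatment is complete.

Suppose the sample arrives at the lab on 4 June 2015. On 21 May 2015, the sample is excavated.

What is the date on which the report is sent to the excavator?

The sample arrives at the lab: Jun 4, 2015.
The AMS measurement is run: Jun 4, 2015 + 19 days = Jun 23, 2015.
The sample is excavated: May 21, 2015.
Pretreatment is complete: May 21, 2015 + 30 days = Jun 20, 2015.
The raw date is calibrated: Jun 20, 2015 + 4 days = Jun 24, 2015.
Both prerequisites met — the AMS measurement is run (Jun 23, 2015), the raw date is calibrated (Jun 24, 2015); the later is Jun 24, 2015.
The report is sent to the excavator: Jun 24, 2015 + 13 days = Jul 7, 2015.

7 July 2015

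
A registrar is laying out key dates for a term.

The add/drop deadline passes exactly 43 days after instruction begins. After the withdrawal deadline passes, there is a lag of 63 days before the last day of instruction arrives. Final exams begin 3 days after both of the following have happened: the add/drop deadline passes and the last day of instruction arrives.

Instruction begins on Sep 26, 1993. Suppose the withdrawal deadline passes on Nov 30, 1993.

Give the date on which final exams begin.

Instruction begins: Sep 26, 1993.
The add/drop deadline passes: Sep 26, 1993 + 43 days = Nov 8, 1993.
The withdrawal deadline passes: Nov 30, 1993.
The last day of instruction arrives: Nov 30, 1993 + 63 days = Feb 1, 1994.
Both prerequisites met — the add/drop deadline passes (Nov 8, 1993), the last day of instruction arrives (Feb 1, 1994); the later is Feb 1, 1994.
Final exams begin: Feb 1, 1994 + 3 days = Feb 4, 1994.

Feb 4, 1994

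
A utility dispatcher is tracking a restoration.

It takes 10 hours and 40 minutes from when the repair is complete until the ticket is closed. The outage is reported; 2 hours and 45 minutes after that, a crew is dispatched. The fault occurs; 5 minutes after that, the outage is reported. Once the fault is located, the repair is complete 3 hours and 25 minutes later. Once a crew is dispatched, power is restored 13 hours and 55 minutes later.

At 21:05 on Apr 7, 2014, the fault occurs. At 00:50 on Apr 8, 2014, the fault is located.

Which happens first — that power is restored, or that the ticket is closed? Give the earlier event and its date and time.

The fault occurs: 21:05 Apr 7, 2014.
The outage is reported: 21:05 Apr 7, 2014 + 5m = 21:10 Apr 7, 2014.
A crew is dispatched: 21:10 Apr 7, 2014 + 2h45m = 23:55 Apr 7, 2014.
Power is restored: 23:55 Apr 7, 2014 + 13h55m = 13:50 Apr 8, 2014.
The fault is located: 00:50 Apr 8, 2014.
The repair is complete: 00:50 Apr 8, 2014 + 3h25m = 04:15 Apr 8, 2014.
The ticket is closed: 04:15 Apr 8, 2014 + 10h40m = 14:55 Apr 8, 2014.
Comparing: power is restored at 13:50 Apr 8, 2014 vs the ticket is closed at 14:55 Apr 8, 2014. Earlier: power is restored.

Power is restored — 13:50 on Apr 8, 2014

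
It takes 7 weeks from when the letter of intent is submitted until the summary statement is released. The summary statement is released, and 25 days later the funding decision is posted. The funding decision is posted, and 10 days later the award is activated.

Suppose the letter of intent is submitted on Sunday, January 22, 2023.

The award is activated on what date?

Sunday, April 16, 2023

The letter of intent is submitted: Jan 22, 2023.
The summary statement is released: Jan 22, 2023 + 7 weeks = Mar 12, 2023.
The funding decision is posted: Mar 12, 2023 + 25 days = Apr 6, 2023.
The award is activated: Apr 6, 2023 + 10 days = Apr 16, 2023.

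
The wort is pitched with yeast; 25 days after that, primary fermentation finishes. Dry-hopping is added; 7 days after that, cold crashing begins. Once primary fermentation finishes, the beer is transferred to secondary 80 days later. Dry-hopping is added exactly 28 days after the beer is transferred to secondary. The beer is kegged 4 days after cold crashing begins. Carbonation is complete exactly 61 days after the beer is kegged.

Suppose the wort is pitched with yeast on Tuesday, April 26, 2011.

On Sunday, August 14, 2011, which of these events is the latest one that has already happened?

The wort is pitched with yeast: Apr 26, 2011.
Primary fermentation finishes: Apr 26, 2011 + 25 days = May 21, 2011.
The beer is transferred to secondary: May 21, 2011 + 80 days = Aug 9, 2011.
Dry-hopping is added: Aug 9, 2011 + 28 days = Sep 6, 2011.
Cold crashing begins: Sep 6, 2011 + 7 days = Sep 13, 2011.
The beer is kegged: Sep 13, 2011 + 4 days = Sep 17, 2011.
Carbonation is complete: Sep 17, 2011 + 61 days = Nov 17, 2011.
Aug 14, 2011 falls between when the beer is transferred to secondary (Aug 9, 2011) and when dry-hopping is added (Sep 6, 2011).

The beer is transferred to secondary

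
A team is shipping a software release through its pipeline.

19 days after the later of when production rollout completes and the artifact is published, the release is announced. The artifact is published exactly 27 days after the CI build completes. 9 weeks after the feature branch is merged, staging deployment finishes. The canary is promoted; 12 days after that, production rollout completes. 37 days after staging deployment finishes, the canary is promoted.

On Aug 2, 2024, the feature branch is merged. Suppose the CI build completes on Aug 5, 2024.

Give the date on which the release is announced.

Dec 11, 2024

The feature branch is merged: Aug 2, 2024.
Staging deployment finishes: Aug 2, 2024 + 9 weeks = Oct 4, 2024.
The canary is promoted: Oct 4, 2024 + 37 days = Nov 10, 2024.
Production rollout completes: Nov 10, 2024 + 12 days = Nov 22, 2024.
The CI build completes: Aug 5, 2024.
The artifact is published: Aug 5, 2024 + 27 days = Sep 1, 2024.
Both prerequisites met — production rollout completes (Nov 22, 2024), the artifact is published (Sep 1, 2024); the later is Nov 22, 2024.
The release is announced: Nov 22, 2024 + 19 days = Dec 11, 2024.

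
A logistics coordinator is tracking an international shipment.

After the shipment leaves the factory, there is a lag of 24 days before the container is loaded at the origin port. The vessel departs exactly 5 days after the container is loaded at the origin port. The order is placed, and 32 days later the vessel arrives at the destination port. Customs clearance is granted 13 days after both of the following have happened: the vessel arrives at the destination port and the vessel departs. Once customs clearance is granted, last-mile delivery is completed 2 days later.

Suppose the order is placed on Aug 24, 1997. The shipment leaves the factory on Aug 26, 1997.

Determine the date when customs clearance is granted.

Oct 8, 1997

The order is placed: Aug 24, 1997.
The vessel arrives at the destination port: Aug 24, 1997 + 32 days = Sep 25, 1997.
The shipment leaves the factory: Aug 26, 1997.
The container is loaded at the origin port: Aug 26, 1997 + 24 days = Sep 19, 1997.
The vessel departs: Sep 19, 1997 + 5 days = Sep 24, 1997.
Both prerequisites met — the vessel arrives at the destination port (Sep 25, 1997), the vessel departs (Sep 24, 1997); the later is Sep 25, 1997.
Customs clearance is granted: Sep 25, 1997 + 13 days = Oct 8, 1997.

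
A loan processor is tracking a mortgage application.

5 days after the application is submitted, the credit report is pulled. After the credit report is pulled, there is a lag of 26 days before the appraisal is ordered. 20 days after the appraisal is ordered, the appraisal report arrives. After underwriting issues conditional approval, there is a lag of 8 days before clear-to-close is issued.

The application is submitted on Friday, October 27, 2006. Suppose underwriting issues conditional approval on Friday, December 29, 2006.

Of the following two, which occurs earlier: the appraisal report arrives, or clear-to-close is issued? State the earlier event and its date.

The application is submitted: Oct 27, 2006.
The credit report is pulled: Oct 27, 2006 + 5 days = Nov 1, 2006.
The appraisal is ordered: Nov 1, 2006 + 26 days = Nov 27, 2006.
The appraisal report arrives: Nov 27, 2006 + 20 days = Dec 17, 2006.
Underwriting issues conditional approval: Dec 29, 2006.
Clear-to-close is issued: Dec 29, 2006 + 8 days = Jan 6, 2007.
Comparing: the appraisal report arrives on Dec 17, 2006 vs clear-to-close is issued on Jan 6, 2007. Earlier: the appraisal report arrives.

The appraisal report arrives — Sunday, December 17, 2006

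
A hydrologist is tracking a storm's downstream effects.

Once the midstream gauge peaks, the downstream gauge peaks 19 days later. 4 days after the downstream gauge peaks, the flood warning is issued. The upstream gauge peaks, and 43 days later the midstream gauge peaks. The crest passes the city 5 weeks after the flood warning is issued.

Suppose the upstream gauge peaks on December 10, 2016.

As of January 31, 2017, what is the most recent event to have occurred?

The midstream gauge peaks

The upstream gauge peaks: Dec 10, 2016.
The midstream gauge peaks: Dec 10, 2016 + 43 days = Jan 22, 2017.
The downstream gauge peaks: Jan 22, 2017 + 19 days = Feb 10, 2017.
The flood warning is issued: Feb 10, 2017 + 4 days = Feb 14, 2017.
The crest passes the city: Feb 14, 2017 + 5 weeks = Mar 21, 2017.
Jan 31, 2017 falls between when the midstream gauge peaks (Jan 22, 2017) and when the downstream gauge peaks (Feb 10, 2017).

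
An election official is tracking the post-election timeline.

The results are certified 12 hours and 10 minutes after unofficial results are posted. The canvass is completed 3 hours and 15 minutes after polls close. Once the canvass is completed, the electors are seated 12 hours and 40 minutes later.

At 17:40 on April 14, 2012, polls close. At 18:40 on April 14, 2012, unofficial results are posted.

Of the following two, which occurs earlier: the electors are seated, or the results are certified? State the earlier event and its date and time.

Polls close: 17:40 Apr 14, 2012.
The canvass is completed: 17:40 Apr 14, 2012 + 3h15m = 20:55 Apr 14, 2012.
The electors are seated: 20:55 Apr 14, 2012 + 12h40m = 09:35 Apr 15, 2012.
Unofficial results are posted: 18:40 Apr 14, 2012.
The results are certified: 18:40 Apr 14, 2012 + 12h10m = 06:50 Apr 15, 2012.
Comparing: the electors are seated at 09:35 Apr 15, 2012 vs the results are certified at 06:50 Apr 15, 2012. Earlier: the results are certified.

The results are certified — 06:50 on April 15, 2012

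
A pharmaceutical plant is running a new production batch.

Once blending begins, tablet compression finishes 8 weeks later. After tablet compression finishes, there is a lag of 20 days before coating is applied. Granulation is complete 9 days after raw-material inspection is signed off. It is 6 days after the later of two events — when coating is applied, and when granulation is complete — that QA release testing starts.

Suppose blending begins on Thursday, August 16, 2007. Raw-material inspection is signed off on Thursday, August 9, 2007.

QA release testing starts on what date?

Tuesday, November 6, 2007

Blending begins: Aug 16, 2007.
Tablet compression finishes: Aug 16, 2007 + 8 weeks = Oct 11, 2007.
Coating is applied: Oct 11, 2007 + 20 days = Oct 31, 2007.
Raw-material inspection is signed off: Aug 9, 2007.
Granulation is complete: Aug 9, 2007 + 9 days = Aug 18, 2007.
Both prerequisites met — coating is applied (Oct 31, 2007), granulation is complete (Aug 18, 2007); the later is Oct 31, 2007.
QA release testing starts: Oct 31, 2007 + 6 days = Nov 6, 2007.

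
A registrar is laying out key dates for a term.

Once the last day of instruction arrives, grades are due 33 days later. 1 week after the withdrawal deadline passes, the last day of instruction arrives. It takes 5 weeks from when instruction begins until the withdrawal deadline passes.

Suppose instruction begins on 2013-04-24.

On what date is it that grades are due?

2013-07-08

Instruction begins: Apr 24, 2013.
The withdrawal deadline passes: Apr 24, 2013 + 5 weeks = May 29, 2013.
The last day of instruction arrives: May 29, 2013 + 1 week = Jun 5, 2013.
Grades are due: Jun 5, 2013 + 33 days = Jul 8, 2013.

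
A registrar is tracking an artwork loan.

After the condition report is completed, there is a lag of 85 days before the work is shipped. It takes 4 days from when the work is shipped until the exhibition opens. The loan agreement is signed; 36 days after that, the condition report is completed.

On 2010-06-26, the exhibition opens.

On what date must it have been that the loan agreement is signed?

2010-02-21

The exhibition opens: Jun 26, 2010.
The work is shipped: Jun 26, 2010 − 4 days = Jun 22, 2010.
The condition report is completed: Jun 22, 2010 − 85 days = Mar 29, 2010.
The loan agreement is signed: Mar 29, 2010 − 36 days = Feb 21, 2010.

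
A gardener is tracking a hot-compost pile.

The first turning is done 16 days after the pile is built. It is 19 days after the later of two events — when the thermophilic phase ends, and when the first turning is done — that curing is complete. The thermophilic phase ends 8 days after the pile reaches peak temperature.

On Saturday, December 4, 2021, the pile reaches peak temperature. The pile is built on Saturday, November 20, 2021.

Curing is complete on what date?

The pile reaches peak temperature: Dec 4, 2021.
The thermophilic phase ends: Dec 4, 2021 + 8 days = Dec 12, 2021.
The pile is built: Nov 20, 2021.
The first turning is done: Nov 20, 2021 + 16 days = Dec 6, 2021.
Both prerequisites met — the thermophilic phase ends (Dec 12, 2021), the first turning is done (Dec 6, 2021); the later is Dec 12, 2021.
Curing is complete: Dec 12, 2021 + 19 days = Dec 31, 2021.

Friday, December 31, 2021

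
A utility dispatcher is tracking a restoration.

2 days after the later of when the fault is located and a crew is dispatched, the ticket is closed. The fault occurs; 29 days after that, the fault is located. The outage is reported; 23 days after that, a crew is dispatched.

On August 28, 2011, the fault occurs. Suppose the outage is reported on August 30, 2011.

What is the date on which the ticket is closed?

The fault occurs: Aug 28, 2011.
The fault is located: Aug 28, 2011 + 29 days = Sep 26, 2011.
The outage is reported: Aug 30, 2011.
A crew is dispatched: Aug 30, 2011 + 23 days = Sep 22, 2011.
Both prerequisites met — the fault is located (Sep 26, 2011), a crew is dispatched (Sep 22, 2011); the later is Sep 26, 2011.
The ticket is closed: Sep 26, 2011 + 2 days = Sep 28, 2011.

September 28, 2011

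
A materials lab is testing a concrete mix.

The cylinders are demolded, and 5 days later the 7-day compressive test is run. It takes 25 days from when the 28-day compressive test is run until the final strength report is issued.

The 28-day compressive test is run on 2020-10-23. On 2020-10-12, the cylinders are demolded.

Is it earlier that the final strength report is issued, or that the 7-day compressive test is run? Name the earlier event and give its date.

The 28-day compressive test is run: Oct 23, 2020.
The final strength report is issued: Oct 23, 2020 + 25 days = Nov 17, 2020.
The cylinders are demolded: Oct 12, 2020.
The 7-day compressive test is run: Oct 12, 2020 + 5 days = Oct 17, 2020.
Comparing: the final strength report is issued on Nov 17, 2020 vs the 7-day compressive test is run on Oct 17, 2020. Earlier: the 7-day compressive test is run.

The 7-day compressive test is run — 2020-10-17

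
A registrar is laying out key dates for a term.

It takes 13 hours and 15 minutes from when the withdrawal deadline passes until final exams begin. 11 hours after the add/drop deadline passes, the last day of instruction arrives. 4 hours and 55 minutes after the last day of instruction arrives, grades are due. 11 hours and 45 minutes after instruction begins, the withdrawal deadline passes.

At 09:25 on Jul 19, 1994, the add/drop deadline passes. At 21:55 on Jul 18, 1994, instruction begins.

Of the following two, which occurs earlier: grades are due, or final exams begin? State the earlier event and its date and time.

Final exams begin — 22:55 on Jul 19, 1994

The add/drop deadline passes: 09:25 Jul 19, 1994.
The last day of instruction arrives: 09:25 Jul 19, 1994 + 11h = 20:25 Jul 19, 1994.
Grades are due: 20:25 Jul 19, 1994 + 4h55m = 01:20 Jul 20, 1994.
Instruction begins: 21:55 Jul 18, 1994.
The withdrawal deadline passes: 21:55 Jul 18, 1994 + 11h45m = 09:40 Jul 19, 1994.
Final exams begin: 09:40 Jul 19, 1994 + 13h15m = 22:55 Jul 19, 1994.
Comparing: grades are due at 01:20 Jul 20, 1994 vs final exams begin at 22:55 Jul 19, 1994. Earlier: final exams begin.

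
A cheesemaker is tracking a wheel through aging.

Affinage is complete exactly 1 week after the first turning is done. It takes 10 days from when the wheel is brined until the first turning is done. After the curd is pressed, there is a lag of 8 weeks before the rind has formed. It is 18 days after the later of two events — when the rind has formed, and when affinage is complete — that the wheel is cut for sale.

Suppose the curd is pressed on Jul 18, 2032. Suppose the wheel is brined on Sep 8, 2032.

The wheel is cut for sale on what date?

Oct 13, 2032

The curd is pressed: Jul 18, 2032.
The rind has formed: Jul 18, 2032 + 8 weeks = Sep 12, 2032.
The wheel is brined: Sep 8, 2032.
The first turning is done: Sep 8, 2032 + 10 days = Sep 18, 2032.
Affinage is complete: Sep 18, 2032 + 1 week = Sep 25, 2032.
Both prerequisites met — the rind has formed (Sep 12, 2032), affinage is complete (Sep 25, 2032); the later is Sep 25, 2032.
The wheel is cut for sale: Sep 25, 2032 + 18 days = Oct 13, 2032.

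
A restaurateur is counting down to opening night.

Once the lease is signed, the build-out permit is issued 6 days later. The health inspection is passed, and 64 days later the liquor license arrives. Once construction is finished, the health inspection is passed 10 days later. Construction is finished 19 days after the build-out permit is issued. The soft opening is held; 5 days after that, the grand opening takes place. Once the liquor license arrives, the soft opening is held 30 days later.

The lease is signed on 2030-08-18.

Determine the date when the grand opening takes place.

2030-12-30

The lease is signed: Aug 18, 2030.
The build-out permit is issued: Aug 18, 2030 + 6 days = Aug 24, 2030.
Construction is finished: Aug 24, 2030 + 19 days = Sep 12, 2030.
The health inspection is passed: Sep 12, 2030 + 10 days = Sep 22, 2030.
The liquor license arrives: Sep 22, 2030 + 64 days = Nov 25, 2030.
The soft opening is held: Nov 25, 2030 + 30 days = Dec 25, 2030.
The grand opening takes place: Dec 25, 2030 + 5 days = Dec 30, 2030.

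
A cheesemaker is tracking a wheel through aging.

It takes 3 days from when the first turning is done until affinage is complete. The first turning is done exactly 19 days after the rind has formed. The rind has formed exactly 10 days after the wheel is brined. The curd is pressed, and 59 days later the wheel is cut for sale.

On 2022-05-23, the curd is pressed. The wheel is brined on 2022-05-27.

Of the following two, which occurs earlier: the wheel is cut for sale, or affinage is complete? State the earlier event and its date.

Affinage is complete — 2022-06-28

The curd is pressed: May 23, 2022.
The wheel is cut for sale: May 23, 2022 + 59 days = Jul 21, 2022.
The wheel is brined: May 27, 2022.
The rind has formed: May 27, 2022 + 10 days = Jun 6, 2022.
The first turning is done: Jun 6, 2022 + 19 days = Jun 25, 2022.
Affinage is complete: Jun 25, 2022 + 3 days = Jun 28, 2022.
Comparing: the wheel is cut for sale on Jul 21, 2022 vs affinage is complete on Jun 28, 2022. Earlier: affinage is complete.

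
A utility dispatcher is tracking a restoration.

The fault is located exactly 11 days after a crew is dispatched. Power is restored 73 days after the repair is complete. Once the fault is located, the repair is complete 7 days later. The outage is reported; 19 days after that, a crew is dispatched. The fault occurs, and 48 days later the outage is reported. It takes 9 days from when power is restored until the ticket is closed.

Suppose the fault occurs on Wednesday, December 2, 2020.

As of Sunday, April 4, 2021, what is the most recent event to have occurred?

The repair is complete

The fault occurs: Dec 2, 2020.
The outage is reported: Dec 2, 2020 + 48 days = Jan 19, 2021.
A crew is dispatched: Jan 19, 2021 + 19 days = Feb 7, 2021.
The fault is located: Feb 7, 2021 + 11 days = Feb 18, 2021.
The repair is complete: Feb 18, 2021 + 7 days = Feb 25, 2021.
Power is restored: Feb 25, 2021 + 73 days = May 9, 2021.
The ticket is closed: May 9, 2021 + 9 days = May 18, 2021.
Apr 4, 2021 falls between when the repair is complete (Feb 25, 2021) and when power is restored (May 9, 2021).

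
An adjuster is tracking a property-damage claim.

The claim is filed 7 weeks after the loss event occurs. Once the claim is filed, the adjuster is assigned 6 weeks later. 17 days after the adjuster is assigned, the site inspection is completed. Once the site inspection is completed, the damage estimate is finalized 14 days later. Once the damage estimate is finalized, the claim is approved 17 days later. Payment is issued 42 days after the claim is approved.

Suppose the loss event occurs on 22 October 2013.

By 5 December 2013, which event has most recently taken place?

The loss event occurs

The loss event occurs: Oct 22, 2013.
The claim is filed: Oct 22, 2013 + 7 weeks = Dec 10, 2013.
The adjuster is assigned: Dec 10, 2013 + 6 weeks = Jan 21, 2014.
The site inspection is completed: Jan 21, 2014 + 17 days = Feb 7, 2014.
The damage estimate is finalized: Feb 7, 2014 + 14 days = Feb 21, 2014.
The claim is approved: Feb 21, 2014 + 17 days = Mar 10, 2014.
Payment is issued: Mar 10, 2014 + 42 days = Apr 21, 2014.
Dec 5, 2013 falls between when the loss event occurs (Oct 22, 2013) and when the claim is filed (Dec 10, 2013).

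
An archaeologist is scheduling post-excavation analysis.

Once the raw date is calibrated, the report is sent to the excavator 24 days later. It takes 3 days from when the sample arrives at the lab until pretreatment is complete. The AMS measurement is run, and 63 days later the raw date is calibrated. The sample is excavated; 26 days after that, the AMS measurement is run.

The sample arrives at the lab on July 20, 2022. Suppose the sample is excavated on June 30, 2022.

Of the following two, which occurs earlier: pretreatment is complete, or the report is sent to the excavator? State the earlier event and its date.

Pretreatment is complete — July 23, 2022

The sample arrives at the lab: Jul 20, 2022.
Pretreatment is complete: Jul 20, 2022 + 3 days = Jul 23, 2022.
The sample is excavated: Jun 30, 2022.
The AMS measurement is run: Jun 30, 2022 + 26 days = Jul 26, 2022.
The raw date is calibrated: Jul 26, 2022 + 63 days = Sep 27, 2022.
The report is sent to the excavator: Sep 27, 2022 + 24 days = Oct 21, 2022.
Comparing: pretreatment is complete on Jul 23, 2022 vs the report is sent to the excavator on Oct 21, 2022. Earlier: pretreatment is complete.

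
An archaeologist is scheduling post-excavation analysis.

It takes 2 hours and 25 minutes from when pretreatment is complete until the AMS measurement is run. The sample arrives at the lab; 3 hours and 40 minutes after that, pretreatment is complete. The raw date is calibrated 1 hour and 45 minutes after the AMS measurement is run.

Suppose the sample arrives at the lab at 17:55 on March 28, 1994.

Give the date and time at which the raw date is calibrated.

The sample arrives at the lab: 17:55 Mar 28, 1994.
Pretreatment is complete: 17:55 Mar 28, 1994 + 3h40m = 21:35 Mar 28, 1994.
The AMS measurement is run: 21:35 Mar 28, 1994 + 2h25m = 00:00 Mar 29, 1994.
The raw date is calibrated: 00:00 Mar 29, 1994 + 1h45m = 01:45 Mar 29, 1994.

01:45 on March 29, 1994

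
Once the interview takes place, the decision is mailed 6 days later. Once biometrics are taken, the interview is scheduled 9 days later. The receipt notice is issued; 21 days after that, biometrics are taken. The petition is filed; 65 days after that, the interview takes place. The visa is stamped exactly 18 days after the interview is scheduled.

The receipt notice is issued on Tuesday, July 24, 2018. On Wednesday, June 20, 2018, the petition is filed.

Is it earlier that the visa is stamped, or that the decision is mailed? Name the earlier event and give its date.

The receipt notice is issued: Jul 24, 2018.
Biometrics are taken: Jul 24, 2018 + 21 days = Aug 14, 2018.
The interview is scheduled: Aug 14, 2018 + 9 days = Aug 23, 2018.
The visa is stamped: Aug 23, 2018 + 18 days = Sep 10, 2018.
The petition is filed: Jun 20, 2018.
The interview takes place: Jun 20, 2018 + 65 days = Aug 24, 2018.
The decision is mailed: Aug 24, 2018 + 6 days = Aug 30, 2018.
Comparing: the visa is stamped on Sep 10, 2018 vs the decision is mailed on Aug 30, 2018. Earlier: the decision is mailed.

The decision is mailed — Thursday, August 30, 2018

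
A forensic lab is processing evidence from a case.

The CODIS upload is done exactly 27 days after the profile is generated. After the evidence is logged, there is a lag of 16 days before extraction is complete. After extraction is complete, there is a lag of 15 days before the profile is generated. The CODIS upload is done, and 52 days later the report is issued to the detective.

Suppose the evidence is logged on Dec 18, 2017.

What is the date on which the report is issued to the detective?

The evidence is logged: Dec 18, 2017.
Extraction is complete: Dec 18, 2017 + 16 days = Jan 3, 2018.
The profile is generated: Jan 3, 2018 + 15 days = Jan 18, 2018.
The CODIS upload is done: Jan 18, 2018 + 27 days = Feb 14, 2018.
The report is issued to the detective: Feb 14, 2018 + 52 days = Apr 7, 2018.

Apr 7, 2018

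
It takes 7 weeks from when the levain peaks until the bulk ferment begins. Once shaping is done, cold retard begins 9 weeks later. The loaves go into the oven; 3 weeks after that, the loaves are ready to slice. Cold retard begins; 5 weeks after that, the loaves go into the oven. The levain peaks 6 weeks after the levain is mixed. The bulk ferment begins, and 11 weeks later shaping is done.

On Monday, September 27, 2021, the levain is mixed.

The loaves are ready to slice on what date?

Monday, July 11, 2022

The levain is mixed: Sep 27, 2021.
The levain peaks: Sep 27, 2021 + 6 weeks = Nov 8, 2021.
The bulk ferment begins: Nov 8, 2021 + 7 weeks = Dec 27, 2021.
Shaping is done: Dec 27, 2021 + 11 weeks = Mar 14, 2022.
Cold retard begins: Mar 14, 2022 + 9 weeks = May 16, 2022.
The loaves go into the oven: May 16, 2022 + 5 weeks = Jun 20, 2022.
The loaves are ready to slice: Jun 20, 2022 + 3 weeks = Jul 11, 2022.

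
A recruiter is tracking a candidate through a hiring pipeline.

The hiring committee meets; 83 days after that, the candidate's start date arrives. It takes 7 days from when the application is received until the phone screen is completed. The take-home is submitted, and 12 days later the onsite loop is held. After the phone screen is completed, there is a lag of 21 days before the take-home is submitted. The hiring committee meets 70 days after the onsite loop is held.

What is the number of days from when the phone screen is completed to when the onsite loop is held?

33 days

Causal path: the phone screen is completed → the take-home is submitted → the onsite loop is held.
Total delay along the path: 21 + 12 = 33 days.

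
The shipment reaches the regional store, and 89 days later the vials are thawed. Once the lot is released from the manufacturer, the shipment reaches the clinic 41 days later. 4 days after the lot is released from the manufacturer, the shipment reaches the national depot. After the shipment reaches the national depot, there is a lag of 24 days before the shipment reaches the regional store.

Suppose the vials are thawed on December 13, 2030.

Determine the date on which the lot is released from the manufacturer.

August 18, 2030

The vials are thawed: Dec 13, 2030.
The shipment reaches the regional store: Dec 13, 2030 − 89 days = Sep 15, 2030.
The shipment reaches the national depot: Sep 15, 2030 − 24 days = Aug 22, 2030.
The lot is released from the manufacturer: Aug 22, 2030 − 4 days = Aug 18, 2030.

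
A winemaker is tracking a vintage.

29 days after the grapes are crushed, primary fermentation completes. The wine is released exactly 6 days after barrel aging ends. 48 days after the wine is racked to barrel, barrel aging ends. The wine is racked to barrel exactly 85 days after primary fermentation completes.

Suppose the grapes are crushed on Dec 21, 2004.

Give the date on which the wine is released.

Jun 7, 2005

The grapes are crushed: Dec 21, 2004.
Primary fermentation completes: Dec 21, 2004 + 29 days = Jan 19, 2005.
The wine is racked to barrel: Jan 19, 2005 + 85 days = Apr 14, 2005.
Barrel aging ends: Apr 14, 2005 + 48 days = Jun 1, 2005.
The wine is released: Jun 1, 2005 + 6 days = Jun 7, 2005.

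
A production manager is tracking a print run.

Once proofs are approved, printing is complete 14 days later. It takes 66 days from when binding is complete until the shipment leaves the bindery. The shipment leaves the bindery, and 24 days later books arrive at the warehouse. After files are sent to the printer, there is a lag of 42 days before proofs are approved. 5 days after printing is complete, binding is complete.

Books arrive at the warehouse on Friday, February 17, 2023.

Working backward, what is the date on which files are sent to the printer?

Books arrive at the warehouse: Feb 17, 2023.
The shipment leaves the bindery: Feb 17, 2023 − 24 days = Jan 24, 2023.
Binding is complete: Jan 24, 2023 − 66 days = Nov 19, 2022.
Printing is complete: Nov 19, 2022 − 5 days = Nov 14, 2022.
Proofs are approved: Nov 14, 2022 − 14 days = Oct 31, 2022.
Files are sent to the printer: Oct 31, 2022 − 42 days = Sep 19, 2022.

Monday, September 19, 2022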